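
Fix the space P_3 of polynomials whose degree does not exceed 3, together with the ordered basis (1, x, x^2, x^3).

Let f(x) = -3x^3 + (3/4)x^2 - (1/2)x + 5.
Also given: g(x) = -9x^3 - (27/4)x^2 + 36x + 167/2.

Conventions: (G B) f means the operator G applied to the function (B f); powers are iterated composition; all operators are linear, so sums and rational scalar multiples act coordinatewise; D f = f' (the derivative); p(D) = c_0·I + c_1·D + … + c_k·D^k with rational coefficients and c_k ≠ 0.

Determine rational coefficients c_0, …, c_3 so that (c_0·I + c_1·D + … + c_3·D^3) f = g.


D^0 f = -3x^3 + (3/4)x^2 - (1/2)x + 5
D^1 f = -9x^2 + (3/2)x - 1/2
D^2 f = -18x + 3/2
D^3 f = -18
matching coefficients of g against c_0 f + c_1 Df + … from the top degree down determines the c_i
solution: c_0 = 3, c_1 = 1, c_2 = -2, c_3 = -4

c_0 = 3, c_1 = 1, c_2 = -2, c_3 = -4


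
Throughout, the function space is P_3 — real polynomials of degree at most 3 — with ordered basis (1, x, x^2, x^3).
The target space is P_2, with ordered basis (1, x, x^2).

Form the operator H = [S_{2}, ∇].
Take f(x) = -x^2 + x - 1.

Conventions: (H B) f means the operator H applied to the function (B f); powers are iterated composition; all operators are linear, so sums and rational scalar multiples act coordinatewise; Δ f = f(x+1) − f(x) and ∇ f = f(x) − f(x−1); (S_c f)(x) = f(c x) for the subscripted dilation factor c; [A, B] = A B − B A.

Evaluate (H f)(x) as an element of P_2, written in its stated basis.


the image equals g(x) = 4x - 4

∇ f = -2x + 2
S_{2} ∇ f = -4x + 2
S_{2} f = -4x^2 + 2x - 1
∇ S_{2} f = -8x + 6
[S_{2}, ∇] f = 4x - 4


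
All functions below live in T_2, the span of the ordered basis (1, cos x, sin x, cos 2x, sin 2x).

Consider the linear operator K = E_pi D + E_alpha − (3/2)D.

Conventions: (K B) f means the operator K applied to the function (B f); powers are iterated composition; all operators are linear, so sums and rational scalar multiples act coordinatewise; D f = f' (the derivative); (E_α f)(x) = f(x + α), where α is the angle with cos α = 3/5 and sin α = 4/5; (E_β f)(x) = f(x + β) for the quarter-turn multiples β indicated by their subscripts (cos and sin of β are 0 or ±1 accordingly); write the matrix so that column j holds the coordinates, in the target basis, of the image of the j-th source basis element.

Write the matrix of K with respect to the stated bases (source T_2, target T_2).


the matrix is [[1, 0, 0, 0, 0]; [0, 3/5, -17/10, 0, 0]; [0, 17/10, 3/5, 0, 0]; [0, 0, 0, -7/25, -1/25]; [0, 0, 0, 1/25, -7/25]] (rows listed top to bottom)

image of 1: 1
image of cos x: (3/5)cos x + (17/10)sin x
image of sin x: -(17/10)cos x + (3/5)sin x
image of cos 2x: -(7/25)cos 2x + (1/25)sin 2x
image of sin 2x: -(1/25)cos 2x - (7/25)sin 2x
each image's coordinates form column j of the matrix


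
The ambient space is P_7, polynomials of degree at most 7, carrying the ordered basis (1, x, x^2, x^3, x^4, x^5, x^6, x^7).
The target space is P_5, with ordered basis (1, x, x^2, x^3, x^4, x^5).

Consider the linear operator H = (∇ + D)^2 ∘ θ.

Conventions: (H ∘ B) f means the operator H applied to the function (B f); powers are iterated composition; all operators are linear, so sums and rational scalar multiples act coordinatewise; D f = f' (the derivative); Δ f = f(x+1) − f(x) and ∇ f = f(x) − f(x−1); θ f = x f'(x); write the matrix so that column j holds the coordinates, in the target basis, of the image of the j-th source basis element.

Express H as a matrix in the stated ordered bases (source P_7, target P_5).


image of 1: 0
image of x: 0
image of x^2: 16
image of x^3: 72x - 36
image of x^4: 192x^2 - 192x + 88
image of x^5: 400x^3 - 600x^2 + 550x - 200
image of x^6: 720x^4 - 1440x^3 + 1980x^2 - 1440x + 444
image of x^7: 1176x^5 - 2940x^4 + 5390x^3 - 5880x^2 + 3626x - 980
each image's coordinates form column j of the matrix

the matrix is [[0, 0, 16, -36, 88, -200, 444, -980]; [0, 0, 0, 72, -192, 550, -1440, 3626]; [0, 0, 0, 0, 192, -600, 1980, -5880]; [0, 0, 0, 0, 0, 400, -1440, 5390]; [0, 0, 0, 0, 0, 0, 720, -2940]; [0, 0, 0, 0, 0, 0, 0, 1176]] (rows listed top to bottom)


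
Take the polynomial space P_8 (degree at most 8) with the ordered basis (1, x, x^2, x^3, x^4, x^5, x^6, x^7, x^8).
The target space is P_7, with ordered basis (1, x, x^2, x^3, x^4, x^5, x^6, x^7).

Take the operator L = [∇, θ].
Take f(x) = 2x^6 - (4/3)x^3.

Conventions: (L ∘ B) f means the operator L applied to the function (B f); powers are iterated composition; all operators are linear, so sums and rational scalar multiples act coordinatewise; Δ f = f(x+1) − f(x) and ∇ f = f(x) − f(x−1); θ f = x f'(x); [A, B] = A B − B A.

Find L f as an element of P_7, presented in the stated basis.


g(x) = 12x^5 - 60x^4 + 120x^3 - 124x^2 + 68x - 16

θ f = 12x^6 - 4x^3
∇ θ f = 72x^5 - 180x^4 + 240x^3 - 192x^2 + 84x - 16
∇ f = 12x^5 - 30x^4 + 40x^3 - 34x^2 + 16x - 10/3
θ ∇ f = 60x^5 - 120x^4 + 120x^3 - 68x^2 + 16x
[∇, θ] f = 12x^5 - 60x^4 + 120x^3 - 124x^2 + 68x - 16


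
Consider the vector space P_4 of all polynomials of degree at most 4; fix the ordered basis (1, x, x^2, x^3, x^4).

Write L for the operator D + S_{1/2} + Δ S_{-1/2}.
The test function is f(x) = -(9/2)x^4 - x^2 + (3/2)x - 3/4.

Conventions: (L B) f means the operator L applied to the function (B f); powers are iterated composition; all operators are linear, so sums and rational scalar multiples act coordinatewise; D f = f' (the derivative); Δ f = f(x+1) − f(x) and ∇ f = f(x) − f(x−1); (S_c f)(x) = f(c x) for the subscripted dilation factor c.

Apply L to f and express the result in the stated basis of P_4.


D f = -18x^3 - 2x + 3/2
S_{1/2} f = -(9/32)x^4 - (1/4)x^2 + (3/4)x - 3/4
S_{-1/2} f = -(9/32)x^4 - (1/4)x^2 - (3/4)x - 3/4
Δ S_{-1/2} f = -(9/8)x^3 - (27/16)x^2 - (13/8)x - 41/32
(D + S_{1/2} + Δ S_{-1/2}) f = -(9/32)x^4 - (153/8)x^3 - (31/16)x^2 - (23/8)x - 17/32

the result is g(x) = -(9/32)x^4 - (153/8)x^3 - (31/16)x^2 - (23/8)x - 17/32


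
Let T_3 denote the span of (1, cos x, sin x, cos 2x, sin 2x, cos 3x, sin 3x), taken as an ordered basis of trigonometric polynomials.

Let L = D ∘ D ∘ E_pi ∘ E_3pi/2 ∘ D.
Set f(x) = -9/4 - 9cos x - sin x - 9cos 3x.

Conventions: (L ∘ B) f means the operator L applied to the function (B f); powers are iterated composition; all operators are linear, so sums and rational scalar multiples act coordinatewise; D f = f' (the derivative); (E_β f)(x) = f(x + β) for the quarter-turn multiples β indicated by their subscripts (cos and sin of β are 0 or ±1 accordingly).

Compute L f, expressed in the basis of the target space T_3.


the result is g(x) = -9cos x - sin x + 243cos 3x

D f = -cos x + 9sin x + 27sin 3x
E_3pi/2 D f = -9cos x - sin x + 27cos 3x
E_pi E_3pi/2 D f = 9cos x + sin x - 27cos 3x
D E_pi E_3pi/2 D f = cos x - 9sin x + 81sin 3x
D (D ∘ E_pi ∘ E_3pi/2) D f = -9cos x - sin x + 243cos 3x


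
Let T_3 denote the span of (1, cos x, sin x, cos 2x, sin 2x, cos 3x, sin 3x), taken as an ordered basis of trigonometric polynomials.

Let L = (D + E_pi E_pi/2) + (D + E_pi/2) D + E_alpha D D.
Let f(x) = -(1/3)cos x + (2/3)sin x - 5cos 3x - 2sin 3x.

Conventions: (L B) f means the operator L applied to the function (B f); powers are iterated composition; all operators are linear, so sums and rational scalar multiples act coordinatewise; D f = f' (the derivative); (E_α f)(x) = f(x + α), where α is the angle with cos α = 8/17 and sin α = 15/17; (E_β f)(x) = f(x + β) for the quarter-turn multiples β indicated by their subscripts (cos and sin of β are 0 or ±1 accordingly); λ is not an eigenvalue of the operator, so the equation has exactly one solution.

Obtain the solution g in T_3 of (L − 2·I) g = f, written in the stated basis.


g(x) = (106/1059)cos x - (137/1059)sin x + (24774/122761)cos 3x - (129911/122761)sin 3x

write g with unknown coordinates in the stated basis and equate coefficients in (L − 2·I) g = f
solving from the highest basis element down gives g = (106/1059)cos x - (137/1059)sin x + (24774/122761)cos 3x - (129911/122761)sin 3x
check: L g = -(47/353)cos x + (144/353)sin x - (564257/122761)cos 3x - (505344/122761)sin 3x
so L g − 2·g = -(1/3)cos x + (2/3)sin x - 5cos 3x - 2sin 3x = f ✓


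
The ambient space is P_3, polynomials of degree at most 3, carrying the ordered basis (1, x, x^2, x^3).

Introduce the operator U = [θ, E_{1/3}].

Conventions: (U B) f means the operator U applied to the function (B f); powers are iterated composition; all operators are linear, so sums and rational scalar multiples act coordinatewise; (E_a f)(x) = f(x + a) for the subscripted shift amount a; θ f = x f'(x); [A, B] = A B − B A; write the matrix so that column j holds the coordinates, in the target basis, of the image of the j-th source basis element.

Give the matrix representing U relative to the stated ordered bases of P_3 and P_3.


the matrix is [[0, -1/3, -2/9, -1/9]; [0, 0, -2/3, -2/3]; [0, 0, 0, -1]; [0, 0, 0, 0]] (rows listed top to bottom)

image of 1: 0
image of x: -1/3
image of x^2: -(2/3)x - 2/9
image of x^3: -x^2 - (2/3)x - 1/9
each image's coordinates form column j of the matrix


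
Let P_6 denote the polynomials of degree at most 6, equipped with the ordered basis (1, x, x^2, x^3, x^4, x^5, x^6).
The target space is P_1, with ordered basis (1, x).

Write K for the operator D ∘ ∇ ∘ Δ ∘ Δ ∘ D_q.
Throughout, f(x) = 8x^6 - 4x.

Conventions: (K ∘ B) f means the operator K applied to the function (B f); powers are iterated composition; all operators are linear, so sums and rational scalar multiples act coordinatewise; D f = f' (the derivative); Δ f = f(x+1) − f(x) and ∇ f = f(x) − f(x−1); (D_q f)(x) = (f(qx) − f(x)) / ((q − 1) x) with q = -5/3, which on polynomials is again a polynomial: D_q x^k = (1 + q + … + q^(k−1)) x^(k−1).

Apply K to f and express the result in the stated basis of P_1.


g(x) = -(595840/81)x - 297920/81

D_q f = -(14896/243)x^5 - 4
Δ D_q f = -(74480/243)x^4 - (148960/243)x^3 - (148960/243)x^2 - (74480/243)x - 14896/243
Δ (Δ ∘ D_q) f = -(297920/243)x^3 - (297920/81)x^2 - (1042720/243)x - 148960/81
∇ Δ (Δ ∘ D_q) f = -(297920/81)x^2 - (297920/81)x - 148960/81
D ∇ Δ (Δ ∘ D_q) f = -(595840/81)x - 297920/81


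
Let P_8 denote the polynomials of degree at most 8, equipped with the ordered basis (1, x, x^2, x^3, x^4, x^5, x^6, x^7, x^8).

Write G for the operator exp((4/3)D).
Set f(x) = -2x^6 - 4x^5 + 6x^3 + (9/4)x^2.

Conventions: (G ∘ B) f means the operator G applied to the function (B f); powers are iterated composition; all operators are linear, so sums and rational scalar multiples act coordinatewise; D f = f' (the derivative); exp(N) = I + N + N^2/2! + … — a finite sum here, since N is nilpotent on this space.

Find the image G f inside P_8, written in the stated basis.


the result is g(x) = -2x^6 - 20x^5 - 80x^4 - (4318/27)x^3 - (17645/108)x^2 - (682/9)x - 7196/729

order-1 term: -16x^5 - (80/3)x^4 + 24x^2 + 6x
order-2 term: -(160/3)x^4 - (640/9)x^3 + 32x + 4
order-3 term: -(2560/27)x^3 - (2560/27)x^2 + 128/9
order-4 term: -(2560/27)x^2 - (5120/81)x
order-5 term: -(4096/81)x - 4096/243
order-6 term: -8192/729
the series for exp((4/3)D) f terminates at order 6
exp((4/3)D) f = -2x^6 - 20x^5 - 80x^4 - (4318/27)x^3 - (17645/108)x^2 - (682/9)x - 7196/729


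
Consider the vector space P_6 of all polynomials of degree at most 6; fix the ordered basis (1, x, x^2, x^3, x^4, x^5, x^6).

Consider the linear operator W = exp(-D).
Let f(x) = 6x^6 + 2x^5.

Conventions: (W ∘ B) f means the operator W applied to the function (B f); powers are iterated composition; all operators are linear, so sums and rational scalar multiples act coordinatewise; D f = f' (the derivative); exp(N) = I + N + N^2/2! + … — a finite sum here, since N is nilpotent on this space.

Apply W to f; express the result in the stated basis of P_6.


the result is g(x) = 6x^6 - 34x^5 + 80x^4 - 100x^3 + 70x^2 - 26x + 4

order-1 term: -36x^5 - 10x^4
order-2 term: 90x^4 + 20x^3
order-3 term: -120x^3 - 20x^2
order-4 term: 90x^2 + 10x
order-5 term: -36x - 2
order-6 term: 6
the series for exp(-D) f terminates at order 6
exp(-D) f = 6x^6 - 34x^5 + 80x^4 - 100x^3 + 70x^2 - 26x + 4


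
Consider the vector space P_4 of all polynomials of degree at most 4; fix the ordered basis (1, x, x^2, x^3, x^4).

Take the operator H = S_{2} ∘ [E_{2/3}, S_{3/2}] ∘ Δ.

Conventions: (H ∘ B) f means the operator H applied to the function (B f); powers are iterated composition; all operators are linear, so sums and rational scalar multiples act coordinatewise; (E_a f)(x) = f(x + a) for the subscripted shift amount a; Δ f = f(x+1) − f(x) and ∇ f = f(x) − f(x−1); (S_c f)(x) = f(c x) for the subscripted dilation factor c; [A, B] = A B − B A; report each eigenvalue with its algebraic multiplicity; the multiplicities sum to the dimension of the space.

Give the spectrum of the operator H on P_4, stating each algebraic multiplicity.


λ = 0 (multiplicity 5)

image of 1: 0
image of x: 0
image of x^2: 2/3
image of x^3: 6x + 8/3
image of x^4: 36x^2 + 32x + 202/27
the matrix is upper triangular; its diagonal is (0, 0, 0, 0, 0)
for a triangular matrix the eigenvalues are the diagonal entries, with algebraic multiplicity their repetition count


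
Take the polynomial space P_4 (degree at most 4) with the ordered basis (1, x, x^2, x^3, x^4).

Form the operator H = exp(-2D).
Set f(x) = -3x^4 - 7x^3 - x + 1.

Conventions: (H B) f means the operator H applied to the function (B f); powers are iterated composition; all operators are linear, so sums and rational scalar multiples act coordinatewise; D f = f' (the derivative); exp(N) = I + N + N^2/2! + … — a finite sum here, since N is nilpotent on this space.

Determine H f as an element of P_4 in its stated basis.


the result is g(x) = -3x^4 + 17x^3 - 30x^2 + 11x + 11

order-1 term: 24x^3 + 42x^2 + 2
order-2 term: -72x^2 - 84x
order-3 term: 96x + 56
order-4 term: -48
the series for exp(-2D) f terminates at order 4
exp(-2D) f = -3x^4 + 17x^3 - 30x^2 + 11x + 11


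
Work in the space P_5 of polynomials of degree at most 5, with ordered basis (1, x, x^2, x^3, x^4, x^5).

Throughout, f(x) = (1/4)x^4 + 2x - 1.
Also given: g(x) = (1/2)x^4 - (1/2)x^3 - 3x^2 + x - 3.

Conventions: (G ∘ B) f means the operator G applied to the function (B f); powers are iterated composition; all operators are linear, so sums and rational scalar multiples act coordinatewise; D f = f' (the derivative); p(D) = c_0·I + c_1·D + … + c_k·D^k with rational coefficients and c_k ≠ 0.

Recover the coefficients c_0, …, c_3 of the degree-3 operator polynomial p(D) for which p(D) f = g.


c_0 = 2, c_1 = -1/2, c_2 = -1, c_3 = -1/2

D^0 f = (1/4)x^4 + 2x - 1
D^1 f = x^3 + 2
D^2 f = 3x^2
D^3 f = 6x
matching coefficients of g against c_0 f + c_1 Df + … from the top degree down determines the c_i
solution: c_0 = 2, c_1 = -1/2, c_2 = -1, c_3 = -1/2


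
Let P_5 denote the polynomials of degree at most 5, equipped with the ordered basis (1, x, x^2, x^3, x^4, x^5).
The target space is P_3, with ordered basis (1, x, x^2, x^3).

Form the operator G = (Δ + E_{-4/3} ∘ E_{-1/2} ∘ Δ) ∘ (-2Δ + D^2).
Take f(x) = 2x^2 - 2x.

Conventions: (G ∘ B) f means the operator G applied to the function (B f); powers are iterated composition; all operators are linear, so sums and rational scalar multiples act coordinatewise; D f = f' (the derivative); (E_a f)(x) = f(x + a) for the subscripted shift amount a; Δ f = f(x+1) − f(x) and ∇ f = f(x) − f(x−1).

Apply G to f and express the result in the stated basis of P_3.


Δ f = 4x
(-2Δ) f = -8x
D f = 4x - 2
D D f = 4
(-2Δ + D^2) f = -8x + 4
Δ (-2Δ + D^2) f = -8
Δ (-2Δ + D^2) f = -8
E_{-1/2} Δ (-2Δ + D^2) f = -8
E_{-4/3} E_{-1/2} Δ (-2Δ + D^2) f = -8
(Δ + E_{-4/3} ∘ E_{-1/2} ∘ Δ) (-2Δ + D^2) f = -16

the result is g(x) = -16


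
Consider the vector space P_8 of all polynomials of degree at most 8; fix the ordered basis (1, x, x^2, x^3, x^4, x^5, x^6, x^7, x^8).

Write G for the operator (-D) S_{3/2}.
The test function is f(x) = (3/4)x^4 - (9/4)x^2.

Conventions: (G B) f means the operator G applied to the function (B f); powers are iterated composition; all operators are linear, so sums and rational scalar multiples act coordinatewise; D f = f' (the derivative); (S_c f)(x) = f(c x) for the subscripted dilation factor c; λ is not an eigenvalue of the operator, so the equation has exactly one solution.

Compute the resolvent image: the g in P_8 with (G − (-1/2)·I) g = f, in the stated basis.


the image equals g(x) = (3/2)x^4 + (243/4)x^3 + (19611/16)x^2 + (176499/16)x + 529497/16

write g with unknown coordinates in the stated basis and equate coefficients in (G − (-1/2)·I) g = f
solving from the highest basis element down gives g = (3/2)x^4 + (243/4)x^3 + (19611/16)x^2 + (176499/16)x + 529497/16
check: G g = -(243/8)x^3 - (19683/32)x^2 - (176499/32)x - 529497/32
so G g − (-1/2)·g = (3/4)x^4 - (9/4)x^2 = f ✓


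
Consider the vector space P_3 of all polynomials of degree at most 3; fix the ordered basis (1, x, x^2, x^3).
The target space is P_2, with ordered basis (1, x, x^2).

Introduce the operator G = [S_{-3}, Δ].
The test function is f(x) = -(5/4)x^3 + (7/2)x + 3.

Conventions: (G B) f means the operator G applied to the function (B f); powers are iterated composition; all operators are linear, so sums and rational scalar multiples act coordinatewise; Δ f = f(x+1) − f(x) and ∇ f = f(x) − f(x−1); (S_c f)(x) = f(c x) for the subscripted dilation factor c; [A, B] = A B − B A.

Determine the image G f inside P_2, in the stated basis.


Δ f = -(15/4)x^2 - (15/4)x + 9/4
S_{-3} Δ f = -(135/4)x^2 + (45/4)x + 9/4
S_{-3} f = (135/4)x^3 - (21/2)x + 3
Δ S_{-3} f = (405/4)x^2 + (405/4)x + 93/4
[S_{-3}, Δ] f = -135x^2 - 90x - 21

the image equals g(x) = -135x^2 - 90x - 21


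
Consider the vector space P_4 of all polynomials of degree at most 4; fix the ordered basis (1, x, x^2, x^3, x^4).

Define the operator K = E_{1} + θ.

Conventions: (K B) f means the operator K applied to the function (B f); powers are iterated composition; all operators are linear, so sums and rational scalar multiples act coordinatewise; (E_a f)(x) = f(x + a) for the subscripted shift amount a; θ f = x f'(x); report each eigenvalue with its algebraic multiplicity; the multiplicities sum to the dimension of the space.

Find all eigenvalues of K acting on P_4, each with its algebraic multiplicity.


image of 1: 1
image of x: 2x + 1
image of x^2: 3x^2 + 2x + 1
image of x^3: 4x^3 + 3x^2 + 3x + 1
image of x^4: 5x^4 + 4x^3 + 6x^2 + 4x + 1
the matrix is upper triangular; its diagonal is (1, 2, 3, 4, 5)
for a triangular matrix the eigenvalues are the diagonal entries, with algebraic multiplicity their repetition count

λ = 1 (multiplicity 1), λ = 2 (multiplicity 1), λ = 3 (multiplicity 1), λ = 4 (multiplicity 1), λ = 5 (multiplicity 1)


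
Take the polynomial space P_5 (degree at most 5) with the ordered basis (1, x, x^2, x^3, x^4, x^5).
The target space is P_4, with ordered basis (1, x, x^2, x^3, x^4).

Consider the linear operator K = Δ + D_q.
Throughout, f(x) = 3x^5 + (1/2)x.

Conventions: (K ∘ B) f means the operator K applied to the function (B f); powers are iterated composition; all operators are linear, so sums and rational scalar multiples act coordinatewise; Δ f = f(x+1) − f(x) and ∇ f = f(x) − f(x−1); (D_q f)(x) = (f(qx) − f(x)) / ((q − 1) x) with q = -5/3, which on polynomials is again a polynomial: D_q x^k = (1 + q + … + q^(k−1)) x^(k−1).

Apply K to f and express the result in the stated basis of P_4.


Δ f = 15x^4 + 30x^3 + 30x^2 + 15x + 7/2
D_q f = (421/27)x^4 + 1/2
(Δ + D_q) f = (826/27)x^4 + 30x^3 + 30x^2 + 15x + 4

g(x) = (826/27)x^4 + 30x^3 + 30x^2 + 15x + 4


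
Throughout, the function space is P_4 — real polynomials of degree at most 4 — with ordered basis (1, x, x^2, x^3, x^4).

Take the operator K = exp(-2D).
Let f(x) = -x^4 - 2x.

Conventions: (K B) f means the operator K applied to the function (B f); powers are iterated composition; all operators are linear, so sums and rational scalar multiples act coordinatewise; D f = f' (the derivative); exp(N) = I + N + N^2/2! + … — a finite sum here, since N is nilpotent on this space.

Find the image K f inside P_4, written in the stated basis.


the result is g(x) = -x^4 + 8x^3 - 24x^2 + 30x - 12

order-1 term: 8x^3 + 4
order-2 term: -24x^2
order-3 term: 32x
order-4 term: -16
the series for exp(-2D) f terminates at order 4
exp(-2D) f = -x^4 + 8x^3 - 24x^2 + 30x - 12


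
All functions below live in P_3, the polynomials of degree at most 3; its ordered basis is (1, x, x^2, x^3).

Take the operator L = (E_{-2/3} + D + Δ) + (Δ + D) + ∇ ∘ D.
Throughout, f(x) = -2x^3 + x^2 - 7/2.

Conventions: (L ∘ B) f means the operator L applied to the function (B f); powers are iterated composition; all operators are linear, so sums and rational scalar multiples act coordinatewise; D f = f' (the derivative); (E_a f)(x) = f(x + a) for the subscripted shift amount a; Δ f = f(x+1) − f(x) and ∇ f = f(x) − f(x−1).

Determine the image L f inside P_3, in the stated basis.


the result is g(x) = -2x^3 - 19x^2 - 20x + 191/54

E_{-2/3} f = -2x^3 + 5x^2 - 4x - 133/54
D f = -6x^2 + 2x
Δ f = -6x^2 - 4x - 1
(E_{-2/3} + D + Δ) f = -2x^3 - 7x^2 - 6x - 187/54
Δ f = -6x^2 - 4x - 1
D f = -6x^2 + 2x
(Δ + D) f = -12x^2 - 2x - 1
D f = -6x^2 + 2x
∇ D f = -12x + 8
((E_{-2/3} + D + Δ) + (Δ + D) + ∇ ∘ D) f = -2x^3 - 19x^2 - 20x + 191/54


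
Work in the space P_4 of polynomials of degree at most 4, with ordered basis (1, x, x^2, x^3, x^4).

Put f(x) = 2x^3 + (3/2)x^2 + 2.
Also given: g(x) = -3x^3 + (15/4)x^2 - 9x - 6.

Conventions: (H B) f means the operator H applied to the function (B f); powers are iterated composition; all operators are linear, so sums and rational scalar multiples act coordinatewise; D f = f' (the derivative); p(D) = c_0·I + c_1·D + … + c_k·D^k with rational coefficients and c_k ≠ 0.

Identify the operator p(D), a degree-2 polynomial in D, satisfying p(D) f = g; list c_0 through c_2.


c_0 = -3/2, c_1 = 1, c_2 = -1

D^0 f = 2x^3 + (3/2)x^2 + 2
D^1 f = 6x^2 + 3x
D^2 f = 12x + 3
matching coefficients of g against c_0 f + c_1 Df + … from the top degree down determines the c_i
solution: c_0 = -3/2, c_1 = 1, c_2 = -1


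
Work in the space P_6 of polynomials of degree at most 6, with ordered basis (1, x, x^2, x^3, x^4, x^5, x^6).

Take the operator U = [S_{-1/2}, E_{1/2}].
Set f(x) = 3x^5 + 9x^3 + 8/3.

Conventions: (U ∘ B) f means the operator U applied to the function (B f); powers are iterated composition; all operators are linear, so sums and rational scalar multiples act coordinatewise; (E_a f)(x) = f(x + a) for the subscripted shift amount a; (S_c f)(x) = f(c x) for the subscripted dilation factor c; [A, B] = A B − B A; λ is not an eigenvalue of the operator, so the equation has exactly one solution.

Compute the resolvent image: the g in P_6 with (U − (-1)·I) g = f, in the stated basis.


the result is g(x) = 3x^5 - (45/64)x^4 + (4833/512)x^3 - (50517/8192)x^2 - (56637/32768)x + 734591/196608

write g with unknown coordinates in the stated basis and equate coefficients in (U − (-1)·I) g = f
solving from the highest basis element down gives g = 3x^5 - (45/64)x^4 + (4833/512)x^3 - (50517/8192)x^2 - (56637/32768)x + 734591/196608
check: U g = (45/64)x^4 - (225/512)x^3 + (50517/8192)x^2 + (56637/32768)x - 70101/65536
so U g − (-1)·g = 3x^5 + 9x^3 + 8/3 = f ✓


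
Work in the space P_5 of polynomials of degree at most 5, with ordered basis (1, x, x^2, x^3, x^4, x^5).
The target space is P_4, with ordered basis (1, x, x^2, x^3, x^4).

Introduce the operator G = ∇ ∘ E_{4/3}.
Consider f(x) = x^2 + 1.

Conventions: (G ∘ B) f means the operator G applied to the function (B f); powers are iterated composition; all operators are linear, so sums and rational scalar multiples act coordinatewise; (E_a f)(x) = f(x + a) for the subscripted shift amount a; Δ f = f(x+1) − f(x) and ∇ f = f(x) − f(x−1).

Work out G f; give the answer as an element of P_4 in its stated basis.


E_{4/3} f = x^2 + (8/3)x + 25/9
∇ E_{4/3} f = 2x + 5/3

the result is g(x) = 2x + 5/3


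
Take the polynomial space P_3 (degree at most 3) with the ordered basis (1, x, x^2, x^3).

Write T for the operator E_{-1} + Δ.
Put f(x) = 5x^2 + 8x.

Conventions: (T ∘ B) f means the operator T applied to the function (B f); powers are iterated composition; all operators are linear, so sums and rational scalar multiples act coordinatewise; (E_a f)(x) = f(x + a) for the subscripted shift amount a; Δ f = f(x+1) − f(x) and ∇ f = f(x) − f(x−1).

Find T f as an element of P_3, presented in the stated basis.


E_{-1} f = 5x^2 - 2x - 3
Δ f = 10x + 13
(E_{-1} + Δ) f = 5x^2 + 8x + 10

the result is g(x) = 5x^2 + 8x + 10


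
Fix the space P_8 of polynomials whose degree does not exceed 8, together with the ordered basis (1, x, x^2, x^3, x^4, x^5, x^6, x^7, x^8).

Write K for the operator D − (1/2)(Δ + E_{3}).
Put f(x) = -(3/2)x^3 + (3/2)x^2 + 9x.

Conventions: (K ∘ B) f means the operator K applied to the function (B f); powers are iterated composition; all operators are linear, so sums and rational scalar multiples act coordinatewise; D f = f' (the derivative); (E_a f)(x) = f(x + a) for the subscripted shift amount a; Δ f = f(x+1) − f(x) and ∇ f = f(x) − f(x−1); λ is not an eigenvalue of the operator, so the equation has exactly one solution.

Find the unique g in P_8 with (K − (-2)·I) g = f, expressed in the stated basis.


write g with unknown coordinates in the stated basis and equate coefficients in (K − (-2)·I) g = f
solving from the highest basis element down gives g = -x^3 - x^2 - (16/3)x - 146/9
check: K g = (1/2)x^3 + (7/2)x^2 + (59/3)x + 292/9
so K g − (-2)·g = -(3/2)x^3 + (3/2)x^2 + 9x = f ✓

the result is g(x) = -x^3 - x^2 - (16/3)x - 146/9


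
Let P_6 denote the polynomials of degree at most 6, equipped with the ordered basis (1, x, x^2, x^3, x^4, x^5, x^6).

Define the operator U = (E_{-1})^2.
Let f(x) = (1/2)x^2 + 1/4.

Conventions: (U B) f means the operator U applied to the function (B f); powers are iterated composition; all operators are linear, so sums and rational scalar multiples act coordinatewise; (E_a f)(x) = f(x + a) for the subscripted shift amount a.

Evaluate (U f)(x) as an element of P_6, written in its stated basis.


g(x) = (1/2)x^2 - 2x + 9/4

E_{-1} f = (1/2)x^2 - x + 3/4
E_{-1} E_{-1} f = (1/2)x^2 - 2x + 9/4


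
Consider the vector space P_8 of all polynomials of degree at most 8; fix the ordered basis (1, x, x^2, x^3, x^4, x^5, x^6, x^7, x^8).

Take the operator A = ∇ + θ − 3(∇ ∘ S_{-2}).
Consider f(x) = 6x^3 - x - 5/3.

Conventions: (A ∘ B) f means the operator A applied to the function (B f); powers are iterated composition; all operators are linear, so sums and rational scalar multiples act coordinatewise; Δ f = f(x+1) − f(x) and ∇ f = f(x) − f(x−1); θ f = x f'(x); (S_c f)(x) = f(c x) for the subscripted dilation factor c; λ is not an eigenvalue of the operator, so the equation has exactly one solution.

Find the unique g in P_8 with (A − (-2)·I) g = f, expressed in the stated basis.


write g with unknown coordinates in the stated basis and equate coefficients in (A − (-2)·I) g = f
solving from the highest basis element down gives g = (6/5)x^3 - (45/2)x^2 - (406/3)x + 6979/12
check: A g = (18/5)x^3 + 45x^2 + (809/3)x - 6989/6
so A g − (-2)·g = 6x^3 - x - 5/3 = f ✓

g(x) = (6/5)x^3 - (45/2)x^2 - (406/3)x + 6979/12


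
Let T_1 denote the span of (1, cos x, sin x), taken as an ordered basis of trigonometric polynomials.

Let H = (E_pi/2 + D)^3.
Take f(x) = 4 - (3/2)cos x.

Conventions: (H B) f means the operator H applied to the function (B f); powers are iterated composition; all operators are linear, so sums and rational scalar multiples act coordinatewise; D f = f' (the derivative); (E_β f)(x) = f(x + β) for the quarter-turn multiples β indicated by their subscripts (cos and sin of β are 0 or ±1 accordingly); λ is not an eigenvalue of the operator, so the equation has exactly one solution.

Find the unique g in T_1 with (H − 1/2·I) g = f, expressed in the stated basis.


the result is g(x) = 8 + (3/257)cos x + (48/257)sin x

write g with unknown coordinates in the stated basis and equate coefficients in (H − 1/2·I) g = f
solving from the highest basis element down gives g = 8 + (3/257)cos x + (48/257)sin x
check: H g = 8 - (384/257)cos x + (24/257)sin x
so H g − 1/2·g = 4 - (3/2)cos x = f ✓


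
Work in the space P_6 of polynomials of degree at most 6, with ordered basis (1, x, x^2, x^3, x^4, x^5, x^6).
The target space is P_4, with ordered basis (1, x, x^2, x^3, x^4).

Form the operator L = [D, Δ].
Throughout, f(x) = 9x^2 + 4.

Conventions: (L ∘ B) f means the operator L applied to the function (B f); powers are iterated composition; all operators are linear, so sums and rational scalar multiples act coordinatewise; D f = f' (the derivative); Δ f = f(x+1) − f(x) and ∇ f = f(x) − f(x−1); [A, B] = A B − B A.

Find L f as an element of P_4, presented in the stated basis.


Δ f = 18x + 9
D Δ f = 18
D f = 18x
Δ D f = 18
[D, Δ] f = 0

the image equals g(x) = 0


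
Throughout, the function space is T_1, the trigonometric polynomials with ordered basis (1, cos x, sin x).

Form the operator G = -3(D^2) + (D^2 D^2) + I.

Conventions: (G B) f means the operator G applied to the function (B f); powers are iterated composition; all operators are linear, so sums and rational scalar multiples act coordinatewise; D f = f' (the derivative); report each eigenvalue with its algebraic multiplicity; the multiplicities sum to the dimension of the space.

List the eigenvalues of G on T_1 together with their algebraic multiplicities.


λ = 1 (multiplicity 1), λ = 5 (multiplicity 2)

image of 1: 1
image of cos x: 5cos x
image of sin x: 5sin x
the matrix is diagonal; its diagonal is (1, 5, 5)
for a triangular matrix the eigenvalues are the diagonal entries, with algebraic multiplicity their repetition count


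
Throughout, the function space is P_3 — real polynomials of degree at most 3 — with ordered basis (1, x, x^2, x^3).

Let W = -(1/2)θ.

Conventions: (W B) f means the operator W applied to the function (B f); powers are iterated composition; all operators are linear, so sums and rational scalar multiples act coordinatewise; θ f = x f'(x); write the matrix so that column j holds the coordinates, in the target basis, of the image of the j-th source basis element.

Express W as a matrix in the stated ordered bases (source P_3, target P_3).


the matrix is [[0, 0, 0, 0]; [0, -1/2, 0, 0]; [0, 0, -1, 0]; [0, 0, 0, -3/2]] (rows listed top to bottom)

image of 1: 0
image of x: -(1/2)x
image of x^2: -x^2
image of x^3: -(3/2)x^3
each image's coordinates form column j of the matrix


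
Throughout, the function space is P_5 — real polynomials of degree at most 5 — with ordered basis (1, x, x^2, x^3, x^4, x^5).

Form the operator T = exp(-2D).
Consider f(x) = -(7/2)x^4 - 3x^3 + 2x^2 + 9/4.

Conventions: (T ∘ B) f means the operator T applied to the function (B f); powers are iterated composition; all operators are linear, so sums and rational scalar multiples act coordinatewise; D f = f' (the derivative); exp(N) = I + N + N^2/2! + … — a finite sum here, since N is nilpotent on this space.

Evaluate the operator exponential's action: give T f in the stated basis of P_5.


order-1 term: 28x^3 + 18x^2 - 8x
order-2 term: -84x^2 - 36x + 8
order-3 term: 112x + 24
order-4 term: -56
the series for exp(-2D) f terminates at order 4
exp(-2D) f = -(7/2)x^4 + 25x^3 - 64x^2 + 68x - 87/4

g(x) = -(7/2)x^4 + 25x^3 - 64x^2 + 68x - 87/4


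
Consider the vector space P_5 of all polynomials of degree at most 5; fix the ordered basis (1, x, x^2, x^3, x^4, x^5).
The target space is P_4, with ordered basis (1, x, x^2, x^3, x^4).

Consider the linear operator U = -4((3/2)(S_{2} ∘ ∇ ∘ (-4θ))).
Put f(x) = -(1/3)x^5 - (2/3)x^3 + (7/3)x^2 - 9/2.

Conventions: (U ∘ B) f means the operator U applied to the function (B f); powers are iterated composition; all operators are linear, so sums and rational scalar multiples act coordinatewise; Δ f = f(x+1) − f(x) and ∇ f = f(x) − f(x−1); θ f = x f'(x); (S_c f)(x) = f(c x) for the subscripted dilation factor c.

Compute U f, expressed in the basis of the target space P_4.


θ f = -(5/3)x^5 - 2x^3 + (14/3)x^2
(-4θ) f = (20/3)x^5 + 8x^3 - (56/3)x^2
∇ (-4θ) f = (100/3)x^4 - (200/3)x^3 + (272/3)x^2 - (284/3)x + 100/3
S_{2} ∇ (-4θ) f = (1600/3)x^4 - (1600/3)x^3 + (1088/3)x^2 - (568/3)x + 100/3
((3/2)(S_{2} ∘ ∇ ∘ (-4θ))) f = 800x^4 - 800x^3 + 544x^2 - 284x + 50
(-4((3/2)(S_{2} ∘ ∇ ∘ (-4θ)))) f = -3200x^4 + 3200x^3 - 2176x^2 + 1136x - 200

g(x) = -3200x^4 + 3200x^3 - 2176x^2 + 1136x - 200


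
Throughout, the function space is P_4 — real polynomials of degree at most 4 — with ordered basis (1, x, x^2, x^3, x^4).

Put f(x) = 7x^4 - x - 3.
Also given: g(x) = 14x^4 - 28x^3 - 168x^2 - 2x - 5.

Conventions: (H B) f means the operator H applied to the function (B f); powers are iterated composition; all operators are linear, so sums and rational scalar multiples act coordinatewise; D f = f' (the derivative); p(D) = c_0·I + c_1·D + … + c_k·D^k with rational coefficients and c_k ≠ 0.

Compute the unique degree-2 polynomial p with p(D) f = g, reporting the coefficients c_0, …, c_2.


D^0 f = 7x^4 - x - 3
D^1 f = 28x^3 - 1
D^2 f = 84x^2
matching coefficients of g against c_0 f + c_1 Df + … from the top degree down determines the c_i
solution: c_0 = 2, c_1 = -1, c_2 = -2

c_0 = 2, c_1 = -1, c_2 = -2


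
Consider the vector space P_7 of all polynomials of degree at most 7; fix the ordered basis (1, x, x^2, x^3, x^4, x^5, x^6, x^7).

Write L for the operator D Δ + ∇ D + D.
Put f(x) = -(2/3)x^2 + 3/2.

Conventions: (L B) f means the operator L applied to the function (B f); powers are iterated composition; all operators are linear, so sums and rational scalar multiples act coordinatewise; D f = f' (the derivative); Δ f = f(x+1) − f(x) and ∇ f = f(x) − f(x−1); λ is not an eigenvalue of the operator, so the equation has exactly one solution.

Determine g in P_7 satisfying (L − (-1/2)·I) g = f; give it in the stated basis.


the result is g(x) = -(4/3)x^2 + (16/3)x + 3

write g with unknown coordinates in the stated basis and equate coefficients in (L − (-1/2)·I) g = f
solving from the highest basis element down gives g = -(4/3)x^2 + (16/3)x + 3
check: L g = -(8/3)x
so L g − (-1/2)·g = -(2/3)x^2 + 3/2 = f ✓


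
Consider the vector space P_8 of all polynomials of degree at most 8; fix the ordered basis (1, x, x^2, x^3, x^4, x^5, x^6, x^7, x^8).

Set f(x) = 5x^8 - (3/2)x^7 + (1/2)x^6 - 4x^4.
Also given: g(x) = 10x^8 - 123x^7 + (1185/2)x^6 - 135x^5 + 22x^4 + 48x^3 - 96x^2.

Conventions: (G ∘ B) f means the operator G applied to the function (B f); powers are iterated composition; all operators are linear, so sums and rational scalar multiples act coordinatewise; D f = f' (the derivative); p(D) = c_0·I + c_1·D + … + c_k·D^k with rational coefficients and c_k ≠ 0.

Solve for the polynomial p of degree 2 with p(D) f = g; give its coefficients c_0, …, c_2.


c_0 = 2, c_1 = -3, c_2 = 2

D^0 f = 5x^8 - (3/2)x^7 + (1/2)x^6 - 4x^4
D^1 f = 40x^7 - (21/2)x^6 + 3x^5 - 16x^3
D^2 f = 280x^6 - 63x^5 + 15x^4 - 48x^2
matching coefficients of g against c_0 f + c_1 Df + … from the top degree down determines the c_i
solution: c_0 = 2, c_1 = -3, c_2 = 2


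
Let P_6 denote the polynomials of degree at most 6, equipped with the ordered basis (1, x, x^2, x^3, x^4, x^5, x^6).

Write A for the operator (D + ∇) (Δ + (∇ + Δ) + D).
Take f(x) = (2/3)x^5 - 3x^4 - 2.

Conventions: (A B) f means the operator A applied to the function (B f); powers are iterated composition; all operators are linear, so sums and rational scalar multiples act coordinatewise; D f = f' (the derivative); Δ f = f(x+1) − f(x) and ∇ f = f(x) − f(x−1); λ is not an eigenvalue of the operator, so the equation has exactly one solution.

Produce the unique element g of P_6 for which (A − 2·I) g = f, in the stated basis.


write g with unknown coordinates in the stated basis and equate coefficients in (A − 2·I) g = f
solving from the highest basis element down gives g = -(1/3)x^5 + (3/2)x^4 - (80/3)x^3 + 82x^2 - (2059/3)x + 1535/2
check: A g = -(160/3)x^3 + 164x^2 - (4118/3)x + 1533
so A g − 2·g = (2/3)x^5 - 3x^4 - 2 = f ✓

the result is g(x) = -(1/3)x^5 + (3/2)x^4 - (80/3)x^3 + 82x^2 - (2059/3)x + 1535/2


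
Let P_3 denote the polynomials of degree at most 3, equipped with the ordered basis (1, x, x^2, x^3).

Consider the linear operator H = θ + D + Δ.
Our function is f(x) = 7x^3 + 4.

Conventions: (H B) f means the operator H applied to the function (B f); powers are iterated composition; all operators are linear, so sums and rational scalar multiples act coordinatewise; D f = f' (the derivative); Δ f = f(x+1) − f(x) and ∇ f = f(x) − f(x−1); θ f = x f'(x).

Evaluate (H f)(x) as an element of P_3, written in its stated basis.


θ f = 21x^3
D f = 21x^2
Δ f = 21x^2 + 21x + 7
(θ + D + Δ) f = 21x^3 + 42x^2 + 21x + 7

the result is g(x) = 21x^3 + 42x^2 + 21x + 7


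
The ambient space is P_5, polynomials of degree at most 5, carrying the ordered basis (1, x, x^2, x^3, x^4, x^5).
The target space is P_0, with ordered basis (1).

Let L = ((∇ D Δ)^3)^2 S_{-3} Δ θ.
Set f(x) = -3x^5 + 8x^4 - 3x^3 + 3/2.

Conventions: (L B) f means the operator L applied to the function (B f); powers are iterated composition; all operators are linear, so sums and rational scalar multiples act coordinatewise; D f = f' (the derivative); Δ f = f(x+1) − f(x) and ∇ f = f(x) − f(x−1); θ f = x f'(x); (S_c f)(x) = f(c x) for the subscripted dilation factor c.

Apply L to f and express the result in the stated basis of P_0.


θ f = -15x^5 + 32x^4 - 9x^3
Δ θ f = -75x^4 - 22x^3 + 15x^2 + 26x + 8
S_{-3} (Δ θ) f = -6075x^4 + 594x^3 + 135x^2 - 78x + 8
Δ (S_{-3} Δ θ) f = -24300x^3 - 34668x^2 - 22248x - 5424
D Δ (S_{-3} Δ θ) f = -72900x^2 - 69336x - 22248
∇ D Δ (S_{-3} Δ θ) f = -145800x + 3564
Δ (∇ D Δ) (S_{-3} Δ θ) f = -145800
D Δ (∇ D Δ) (S_{-3} Δ θ) f = 0
∇ D Δ (∇ D Δ) (S_{-3} Δ θ) f = 0
Δ (∇ D Δ) (∇ D Δ) (S_{-3} Δ θ) f = 0
D Δ (∇ D Δ) (∇ D Δ) (S_{-3} Δ θ) f = 0
∇ D Δ (∇ D Δ) (∇ D Δ) (S_{-3} Δ θ) f = 0
Δ (∇ D Δ)^3 (S_{-3} Δ θ) f = 0
D Δ (∇ D Δ)^3 (S_{-3} Δ θ) f = 0
∇ D Δ (∇ D Δ)^3 (S_{-3} Δ θ) f = 0
Δ (∇ D Δ) (∇ D Δ)^3 (S_{-3} Δ θ) f = 0
D Δ (∇ D Δ) (∇ D Δ)^3 (S_{-3} Δ θ) f = 0
∇ D Δ (∇ D Δ) (∇ D Δ)^3 (S_{-3} Δ θ) f = 0
Δ (∇ D Δ) (∇ D Δ) (∇ D Δ)^3 (S_{-3} Δ θ) f = 0
D Δ (∇ D Δ) (∇ D Δ) (∇ D Δ)^3 (S_{-3} Δ θ) f = 0
∇ D Δ (∇ D Δ) (∇ D Δ) (∇ D Δ)^3 (S_{-3} Δ θ) f = 0

the result is g(x) = 0


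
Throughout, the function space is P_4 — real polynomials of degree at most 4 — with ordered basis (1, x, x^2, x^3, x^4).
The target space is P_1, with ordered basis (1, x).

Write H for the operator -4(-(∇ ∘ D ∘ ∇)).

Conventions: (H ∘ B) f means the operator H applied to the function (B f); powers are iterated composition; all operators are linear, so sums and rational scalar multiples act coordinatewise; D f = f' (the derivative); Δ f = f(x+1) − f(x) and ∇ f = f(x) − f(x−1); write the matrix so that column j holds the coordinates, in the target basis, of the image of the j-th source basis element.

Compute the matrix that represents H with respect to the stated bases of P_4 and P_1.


image of 1: 0
image of x: 0
image of x^2: 0
image of x^3: 24
image of x^4: 96x - 96
each image's coordinates form column j of the matrix

the matrix is [[0, 0, 0, 24, -96]; [0, 0, 0, 0, 96]] (rows listed top to bottom)


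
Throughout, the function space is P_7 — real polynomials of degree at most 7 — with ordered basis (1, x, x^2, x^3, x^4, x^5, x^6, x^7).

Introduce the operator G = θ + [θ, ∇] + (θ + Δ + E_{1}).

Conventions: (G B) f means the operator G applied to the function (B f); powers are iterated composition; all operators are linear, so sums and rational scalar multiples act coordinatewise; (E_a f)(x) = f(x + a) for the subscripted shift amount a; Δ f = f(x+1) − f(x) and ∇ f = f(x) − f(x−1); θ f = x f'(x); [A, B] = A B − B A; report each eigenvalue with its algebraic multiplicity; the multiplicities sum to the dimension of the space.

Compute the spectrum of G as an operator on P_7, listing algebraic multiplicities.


λ = 1 (multiplicity 1), λ = 3 (multiplicity 1), λ = 5 (multiplicity 1), λ = 7 (multiplicity 1), λ = 9 (multiplicity 1), λ = 11 (multiplicity 1), λ = 13 (multiplicity 1), λ = 15 (multiplicity 1)

image of 1: 1
image of x: 3x + 1
image of x^2: 5x^2 + 2x + 4
image of x^3: 7x^3 + 3x^2 + 12x - 1
image of x^4: 9x^4 + 4x^3 + 24x^2 - 4x + 6
image of x^5: 11x^5 + 5x^4 + 40x^3 - 10x^2 + 30x - 3
image of x^6: 13x^6 + 6x^5 + 60x^4 - 20x^3 + 90x^2 - 18x + 8
image of x^7: 15x^7 + 7x^6 + 84x^5 - 35x^4 + 210x^3 - 63x^2 + 56x - 5
the matrix is upper triangular; its diagonal is (1, 3, 5, 7, 9, 11, 13, 15)
for a triangular matrix the eigenvalues are the diagonal entries, with algebraic multiplicity their repetition count
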